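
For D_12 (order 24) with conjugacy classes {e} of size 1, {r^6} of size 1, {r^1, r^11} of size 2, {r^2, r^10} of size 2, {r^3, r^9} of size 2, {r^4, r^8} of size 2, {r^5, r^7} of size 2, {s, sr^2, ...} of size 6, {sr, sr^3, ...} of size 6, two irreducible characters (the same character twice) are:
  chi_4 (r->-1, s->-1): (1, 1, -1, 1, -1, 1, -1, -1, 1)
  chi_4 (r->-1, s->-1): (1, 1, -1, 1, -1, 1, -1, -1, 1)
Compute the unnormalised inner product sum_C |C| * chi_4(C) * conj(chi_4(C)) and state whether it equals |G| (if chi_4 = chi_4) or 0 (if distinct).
Sum = 24 = |G| = 24; so <chi_4, chi_4> = 1 (norm-1 confirms irreducibility).

Proof sketch: Compute term by term over conjugacy classes (|C| * chi_4(C) * conj(chi_4(C))):
  1*(1)*conj(1) + 1*(1)*conj(1) + 2*(-1)*conj(-1) + 2*(1)*conj(1) + 2*(-1)*conj(-1) + 2*(1)*conj(1) + 2*(-1)*conj(-1) + 6*(-1)*conj(-1) + 6*(1)*conj(1)
  = (1) + (1) + (2) + (2) + (2) + (2) + (2) + (6) + (6)
  = 24.
Dividing by |G| = 24 gives 24/24 = 1, matching the row-orthogonality relation <chi_4, chi_4> = [chi_4 = chi_4].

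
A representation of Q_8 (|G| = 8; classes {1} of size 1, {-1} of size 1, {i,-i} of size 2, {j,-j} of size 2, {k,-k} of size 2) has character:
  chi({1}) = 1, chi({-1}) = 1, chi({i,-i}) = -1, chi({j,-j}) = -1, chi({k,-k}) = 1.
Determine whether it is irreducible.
Irreducible: <chi, chi> = 1.

Why: <chi, chi> = (1/|G|) sum_C |C| * |chi(C)|^2 = (1/8)[1*|1|^2 + 1*|1|^2 + 2*|-1|^2 + 2*|-1|^2 + 2*|1|^2]
  = (1/8)[(1) + (1) + (2) + (2) + (2)] = 8/8 = 1.
A character is irreducible iff <chi, chi> = 1, so this representation is irreducible.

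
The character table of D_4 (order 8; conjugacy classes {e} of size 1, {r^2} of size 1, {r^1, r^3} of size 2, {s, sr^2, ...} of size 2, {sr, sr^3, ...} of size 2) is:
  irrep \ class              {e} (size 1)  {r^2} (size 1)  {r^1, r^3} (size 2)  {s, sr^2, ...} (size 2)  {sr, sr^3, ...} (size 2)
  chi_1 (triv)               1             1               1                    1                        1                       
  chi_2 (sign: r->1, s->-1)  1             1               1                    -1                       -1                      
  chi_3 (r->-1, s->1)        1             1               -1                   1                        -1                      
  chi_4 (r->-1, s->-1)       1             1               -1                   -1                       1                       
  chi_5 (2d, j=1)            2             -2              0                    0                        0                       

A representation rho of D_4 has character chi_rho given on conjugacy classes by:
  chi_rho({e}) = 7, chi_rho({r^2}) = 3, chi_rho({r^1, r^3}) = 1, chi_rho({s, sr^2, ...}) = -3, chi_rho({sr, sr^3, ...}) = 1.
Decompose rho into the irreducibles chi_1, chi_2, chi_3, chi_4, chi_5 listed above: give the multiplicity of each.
Multiplicities: chi_1: 1, chi_2: 2, chi_3: 0, chi_4: 2, chi_5: 1.

Working: Use <chi_rho, chi> = (1/|G|) sum_C |C| * chi_rho(C) * conj(chi(C)) with |G| = 8 for each irreducible chi in the table:
  <chi_rho, chi_1> = (1/8)[1*(7)*conj(1) + 1*(3)*conj(1) + 2*(1)*conj(1) + 2*(-3)*conj(1) + 2*(1)*conj(1)]
      = (1/8)[(7) + (3) + (2) + (-6) + (2)] = 8/8 = 1
  <chi_rho, chi_2> = (1/8)[1*(7)*conj(1) + 1*(3)*conj(1) + 2*(1)*conj(1) + 2*(-3)*conj(-1) + 2*(1)*conj(-1)]
      = (1/8)[(7) + (3) + (2) + (6) + (-2)] = 16/8 = 2
  <chi_rho, chi_3> = (1/8)[1*(7)*conj(1) + 1*(3)*conj(1) + 2*(1)*conj(-1) + 2*(-3)*conj(1) + 2*(1)*conj(-1)]
      = (1/8)[(7) + (3) + (-2) + (-6) + (-2)] = 0/8 = 0
  <chi_rho, chi_4> = (1/8)[1*(7)*conj(1) + 1*(3)*conj(1) + 2*(1)*conj(-1) + 2*(-3)*conj(-1) + 2*(1)*conj(1)]
      = (1/8)[(7) + (3) + (-2) + (6) + (2)] = 16/8 = 2
  <chi_rho, chi_5> = (1/8)[1*(7)*conj(2) + 1*(3)*conj(-2) + 2*(1)*conj(0) + 2*(-3)*conj(0) + 2*(1)*conj(0)]
      = (1/8)[(14) + (-6) + (0) + (0) + (0)] = 8/8 = 1
Dimension check: dim(rho) = sum (mult * dim) = 1*1 + 2*1 + 0*1 + 2*1 + 1*2 = 7 = chi_rho(e) = 7.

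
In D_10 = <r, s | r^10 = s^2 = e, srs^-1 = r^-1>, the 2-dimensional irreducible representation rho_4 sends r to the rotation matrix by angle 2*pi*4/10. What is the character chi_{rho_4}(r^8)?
chi_{rho_4}(r^8) = 2*cos(2*pi*4*8/10) = -1/2 + sqrt(5)/2

Proof sketch: rho_4(r^8) is rotation by angle 2*pi*4*8/10, whose trace is 2*cos(2*pi*4*8/10) = -1/2 + sqrt(5)/2.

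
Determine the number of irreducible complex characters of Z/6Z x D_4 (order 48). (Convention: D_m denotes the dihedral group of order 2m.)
30

Working: The number of irreducible complex representations of a finite group equals its number of conjugacy classes. For a direct product, #classes(G x H) = #classes(G) * #classes(H). Z/6Z has 6 classes (abelian), D_4 has 5 classes, so 6 * 5 = 30, so Z/6Z x D_4 (order 48) has exactly 30 irreducible complex representations.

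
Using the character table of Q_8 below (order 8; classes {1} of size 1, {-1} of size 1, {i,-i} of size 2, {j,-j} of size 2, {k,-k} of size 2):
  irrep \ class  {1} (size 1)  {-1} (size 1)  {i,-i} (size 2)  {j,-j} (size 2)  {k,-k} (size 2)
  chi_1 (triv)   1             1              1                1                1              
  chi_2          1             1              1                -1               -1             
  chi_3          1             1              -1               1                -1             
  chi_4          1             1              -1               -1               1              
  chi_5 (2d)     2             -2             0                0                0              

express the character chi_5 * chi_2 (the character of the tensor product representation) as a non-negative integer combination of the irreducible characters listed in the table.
chi_5 tensor chi_2 = chi_5 (all other irreducibles have multiplicity 0).

Why: The character of a tensor product is the pointwise product (chi_5 * chi_2)(C) = chi_5(C) * chi_2(C):
  {1}: (2)*(1), {-1}: (-2)*(1), {i,-i}: (0)*(1), {j,-j}: (0)*(-1), {k,-k}: (0)*(-1)
so (chi_5 * chi_2) takes values
  {1} -> 2, {-1} -> -2, {i,-i} -> 0, {j,-j} -> 0, {k,-k} -> 0.
Now take the inner product of this character with each irreducible chi from the table, <chi_5*chi_2, chi> = (1/8) sum_C |C| (chi_5*chi_2)(C) conj(chi(C)):
  <chi_5*chi_2, chi_1> = (1/8)[1*(2)*conj(1) + 1*(-2)*conj(1) + 2*(0)*conj(1) + 2*(0)*conj(1) + 2*(0)*conj(1)]
      = (1/8)[(2) + (-2) + (0) + (0) + (0)] = 0/8 = 0
  <chi_5*chi_2, chi_2> = (1/8)[1*(2)*conj(1) + 1*(-2)*conj(1) + 2*(0)*conj(1) + 2*(0)*conj(-1) + 2*(0)*conj(-1)]
      = (1/8)[(2) + (-2) + (0) + (0) + (0)] = 0/8 = 0
  <chi_5*chi_2, chi_3> = (1/8)[1*(2)*conj(1) + 1*(-2)*conj(1) + 2*(0)*conj(-1) + 2*(0)*conj(1) + 2*(0)*conj(-1)]
      = (1/8)[(2) + (-2) + (0) + (0) + (0)] = 0/8 = 0
  <chi_5*chi_2, chi_4> = (1/8)[1*(2)*conj(1) + 1*(-2)*conj(1) + 2*(0)*conj(-1) + 2*(0)*conj(-1) + 2*(0)*conj(1)]
      = (1/8)[(2) + (-2) + (0) + (0) + (0)] = 0/8 = 0
  <chi_5*chi_2, chi_5> = (1/8)[1*(2)*conj(2) + 1*(-2)*conj(-2) + 2*(0)*conj(0) + 2*(0)*conj(0) + 2*(0)*conj(0)]
      = (1/8)[(4) + (4) + (0) + (0) + (0)] = 8/8 = 1
Hence the multiplicities are chi_5: 1. Dimension check: dim(chi_5)*dim(chi_2) = 2*1 = 2 and sum (mult * dim) = 1*2 = 2.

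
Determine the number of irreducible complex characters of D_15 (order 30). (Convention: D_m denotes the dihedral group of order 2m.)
9

The number of irreducible complex representations of a finite group equals its number of conjugacy classes. D_15 has 9 conjugacy classes ((n+3)/2 for n odd), so D_15 (order 30) has exactly 9 irreducible complex representations.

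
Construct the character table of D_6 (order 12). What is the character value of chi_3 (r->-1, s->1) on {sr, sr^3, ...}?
Conjugacy classes: {e} of size 1, {r^3} of size 1, {r^1, r^5} of size 2, {r^2, r^4} of size 2, {s, sr^2, ...} of size 3, {sr, sr^3, ...} of size 3.
Character table:
  irrep \ class              {e} (size 1)  {r^3} (size 1)  {r^1, r^5} (size 2)  {r^2, r^4} (size 2)  {s, sr^2, ...} (size 3)  {sr, sr^3, ...} (size 3)
  chi_1 (triv)               1             1               1                    1                    1                        1                       
  chi_2 (sign: r->1, s->-1)  1             1               1                    1                    -1                       -1                      
  chi_3 (r->-1, s->1)        1             -1              -1                   1                    1                        -1                      
  chi_4 (r->-1, s->-1)       1             -1              -1                   1                    -1                       1                       
  chi_5 (2d, j=1)            2             -2              1                    -1                   0                        0                       
  chi_6 (2d, j=2)            2             2               -1                   -1                   0                        0                       

Spot check: chi_3 (r->-1, s->1) on {sr, sr^3, ...} = -1.

Details: D_6 has order 2*6 = 12 with 6 conjugacy classes, hence 6 irreducibles. Sum of squared dims 1 + 1 + 1 + 1 + 4 + 4 = 12 = |G|. Linear characters come from the abelianisation; the 2-dimensional irreps have character r^k -> 2*cos(2*pi*j*k/6), reflections -> 0.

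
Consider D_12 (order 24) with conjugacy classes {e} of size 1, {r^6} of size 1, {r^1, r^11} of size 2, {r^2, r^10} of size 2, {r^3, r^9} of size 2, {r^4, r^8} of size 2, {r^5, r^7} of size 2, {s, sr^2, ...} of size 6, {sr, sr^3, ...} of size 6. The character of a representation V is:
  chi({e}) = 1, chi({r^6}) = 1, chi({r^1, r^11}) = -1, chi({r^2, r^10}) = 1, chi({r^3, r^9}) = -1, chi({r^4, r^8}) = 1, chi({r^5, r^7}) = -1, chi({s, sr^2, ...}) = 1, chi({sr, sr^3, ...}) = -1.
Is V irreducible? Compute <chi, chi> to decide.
Irreducible: <chi, chi> = 1.

Reasoning: <chi, chi> = (1/|G|) sum_C |C| * |chi(C)|^2 = (1/24)[1*|1|^2 + 1*|1|^2 + 2*|-1|^2 + 2*|1|^2 + 2*|-1|^2 + 2*|1|^2 + 2*|-1|^2 + 6*|1|^2 + 6*|-1|^2]
  = (1/24)[(1) + (1) + (2) + (2) + (2) + (2) + (2) + (6) + (6)] = 24/24 = 1.
A character is irreducible iff <chi, chi> = 1, so this representation is irreducible.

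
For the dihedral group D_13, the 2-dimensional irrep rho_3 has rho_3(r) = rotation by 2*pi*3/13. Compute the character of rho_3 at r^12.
chi_{rho_3}(r^12) = 2*cos(2*pi*3*12/13) = 2*cos(6*pi/13)

Why: rho_3(r^12) is rotation by angle 2*pi*3*12/13, whose trace is 2*cos(2*pi*3*12/13) = 2*cos(6*pi/13).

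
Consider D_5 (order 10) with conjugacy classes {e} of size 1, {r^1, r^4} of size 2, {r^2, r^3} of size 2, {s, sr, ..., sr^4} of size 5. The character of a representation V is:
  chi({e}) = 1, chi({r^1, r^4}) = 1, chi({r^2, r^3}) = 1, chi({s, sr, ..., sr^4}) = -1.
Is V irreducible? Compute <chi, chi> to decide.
Irreducible: <chi, chi> = 1.

Derivation: <chi, chi> = (1/|G|) sum_C |C| * |chi(C)|^2 = (1/10)[1*|1|^2 + 2*|1|^2 + 2*|1|^2 + 5*|-1|^2]
  = (1/10)[(1) + (2) + (2) + (5)] = 10/10 = 1.
A character is irreducible iff <chi, chi> = 1, so this representation is irreducible.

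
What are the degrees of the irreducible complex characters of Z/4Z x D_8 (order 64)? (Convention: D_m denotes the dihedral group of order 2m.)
Dimensions: 1, 1, 1, 1, 1, 1, 1, 1, 1, 1, 1, 1, 1, 1, 1, 1, 2, 2, 2, 2, 2, 2, 2, 2, 2, 2, 2, 2

Explanation: There are 28 irreducibles (= number of conjugacy classes). Their dimensions d_i satisfy sum d_i^2 = |G| = 64: 1 + 1 + 1 + 1 + 1 + 1 + 1 + 1 + 1 + 1 + 1 + 1 + 1 + 1 + 1 + 1 + 4 + 4 + 4 + 4 + 4 + 4 + 4 + 4 + 4 + 4 + 4 + 4 = 64. (For the product with Z/4Z: each of the 4 1-dim characters of Z/4Z tensors with each irrep of D_8, giving 4 copies of each D_8-dimension.)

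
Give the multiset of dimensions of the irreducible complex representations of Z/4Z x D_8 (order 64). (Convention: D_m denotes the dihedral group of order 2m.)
Dimensions: 1, 1, 1, 1, 1, 1, 1, 1, 1, 1, 1, 1, 1, 1, 1, 1, 2, 2, 2, 2, 2, 2, 2, 2, 2, 2, 2, 2

Justification: There are 28 irreducibles (= number of conjugacy classes). Their dimensions d_i satisfy sum d_i^2 = |G| = 64: 1 + 1 + 1 + 1 + 1 + 1 + 1 + 1 + 1 + 1 + 1 + 1 + 1 + 1 + 1 + 1 + 4 + 4 + 4 + 4 + 4 + 4 + 4 + 4 + 4 + 4 + 4 + 4 = 64. (For the product with Z/4Z: each of the 4 1-dim characters of Z/4Z tensors with each irrep of D_8, giving 4 copies of each D_8-dimension.)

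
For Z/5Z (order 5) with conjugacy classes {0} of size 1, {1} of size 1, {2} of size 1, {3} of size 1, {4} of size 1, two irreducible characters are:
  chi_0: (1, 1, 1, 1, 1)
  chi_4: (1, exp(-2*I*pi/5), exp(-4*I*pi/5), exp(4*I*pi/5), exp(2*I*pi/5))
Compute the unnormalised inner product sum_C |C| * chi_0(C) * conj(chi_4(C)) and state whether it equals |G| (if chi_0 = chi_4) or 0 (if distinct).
Sum = 0; so <chi_0, chi_4> = 0 (distinct irreducibles are orthogonal).

Proof sketch: Compute term by term over conjugacy classes (|C| * chi_0(C) * conj(chi_4(C))):
  1*(1)*conj(1) + 1*(1)*conj(exp(-2*I*pi/5)) + 1*(1)*conj(exp(-4*I*pi/5)) + 1*(1)*conj(exp(4*I*pi/5)) + 1*(1)*conj(exp(2*I*pi/5))
  = (1) + (exp(2*I*pi/5)) + (exp(4*I*pi/5)) + (exp(-4*I*pi/5)) + (exp(-2*I*pi/5))
  = 0.
(Exp terms are combined using exp(i*s)*conj(exp(i*t)) = exp(i*(s-t)), and sums of them are collapsed using the identity that for every m > 1 the m distinct m-th roots of unity sum to 0, e.g. 1 + exp(2*I*pi/3) + exp(-2*I*pi/3) = 0.)
Dividing by |G| = 5 gives 0/5 = 0, matching the row-orthogonality relation <chi_0, chi_4> = [chi_0 = chi_4].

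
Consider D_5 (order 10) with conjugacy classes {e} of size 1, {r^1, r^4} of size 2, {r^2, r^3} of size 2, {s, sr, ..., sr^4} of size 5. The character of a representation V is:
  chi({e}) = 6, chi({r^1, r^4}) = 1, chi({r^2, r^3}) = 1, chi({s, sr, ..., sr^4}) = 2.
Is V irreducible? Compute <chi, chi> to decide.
Not irreducible (reducible): <chi, chi> = 6 > 1.

Argument: <chi, chi> = (1/|G|) sum_C |C| * |chi(C)|^2 = (1/10)[1*|6|^2 + 2*|1|^2 + 2*|1|^2 + 5*|2|^2]
  = (1/10)[(36) + (2) + (2) + (20)] = 60/10 = 6.
A character is irreducible iff <chi, chi> = 1, so this representation is reducible.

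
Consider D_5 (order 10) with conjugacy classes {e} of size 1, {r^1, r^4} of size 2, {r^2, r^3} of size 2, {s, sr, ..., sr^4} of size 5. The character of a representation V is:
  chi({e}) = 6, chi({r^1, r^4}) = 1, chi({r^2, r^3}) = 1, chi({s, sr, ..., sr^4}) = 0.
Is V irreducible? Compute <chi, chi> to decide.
Not irreducible (reducible): <chi, chi> = 4 > 1.

Derivation: <chi, chi> = (1/|G|) sum_C |C| * |chi(C)|^2 = (1/10)[1*|6|^2 + 2*|1|^2 + 2*|1|^2 + 5*|0|^2]
  = (1/10)[(36) + (2) + (2) + (0)] = 40/10 = 4.
A character is irreducible iff <chi, chi> = 1, so this representation is reducible.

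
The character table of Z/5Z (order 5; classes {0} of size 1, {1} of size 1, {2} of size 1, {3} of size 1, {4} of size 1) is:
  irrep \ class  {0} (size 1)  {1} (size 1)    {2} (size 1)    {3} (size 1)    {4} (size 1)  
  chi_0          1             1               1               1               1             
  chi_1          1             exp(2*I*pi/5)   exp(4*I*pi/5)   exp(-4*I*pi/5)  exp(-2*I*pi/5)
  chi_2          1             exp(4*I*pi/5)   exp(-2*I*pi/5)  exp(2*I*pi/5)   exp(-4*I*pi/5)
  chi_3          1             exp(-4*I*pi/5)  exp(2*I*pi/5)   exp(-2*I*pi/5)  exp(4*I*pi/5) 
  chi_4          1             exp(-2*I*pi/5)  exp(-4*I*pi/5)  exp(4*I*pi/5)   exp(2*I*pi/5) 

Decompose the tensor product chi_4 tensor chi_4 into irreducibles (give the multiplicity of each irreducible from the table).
chi_4 tensor chi_4 = chi_3 (all other irreducibles have multiplicity 0).

Argument: The character of a tensor product is the pointwise product (chi_4 * chi_4)(C) = chi_4(C) * chi_4(C):
  {0}: (1)*(1), {1}: (exp(-2*I*pi/5))*(exp(-2*I*pi/5)), {2}: (exp(-4*I*pi/5))*(exp(-4*I*pi/5)), {3}: (exp(4*I*pi/5))*(exp(4*I*pi/5)), {4}: (exp(2*I*pi/5))*(exp(2*I*pi/5))
so (chi_4 * chi_4) takes values
  {0} -> 1, {1} -> exp(-4*I*pi/5), {2} -> exp(2*I*pi/5), {3} -> exp(-2*I*pi/5), {4} -> exp(4*I*pi/5).
Now take the inner product of this character with each irreducible chi from the table, <chi_4*chi_4, chi> = (1/5) sum_C |C| (chi_4*chi_4)(C) conj(chi(C)):
  <chi_4*chi_4, chi_0> = (1/5)[1*(1)*conj(1) + 1*(exp(-4*I*pi/5))*conj(1) + 1*(exp(2*I*pi/5))*conj(1) + 1*(exp(-2*I*pi/5))*conj(1) + 1*(exp(4*I*pi/5))*conj(1)]
      = (1/5)[(1) + (exp(-4*I*pi/5)) + (exp(2*I*pi/5)) + (exp(-2*I*pi/5)) + (exp(4*I*pi/5))] = 0/5 = 0
  <chi_4*chi_4, chi_1> = (1/5)[1*(1)*conj(1) + 1*(exp(-4*I*pi/5))*conj(exp(2*I*pi/5)) + 1*(exp(2*I*pi/5))*conj(exp(4*I*pi/5)) + 1*(exp(-2*I*pi/5))*conj(exp(-4*I*pi/5)) + 1*(exp(4*I*pi/5))*conj(exp(-2*I*pi/5))]
      = (1/5)[(1) + (exp(4*I*pi/5)) + (exp(-2*I*pi/5)) + (exp(2*I*pi/5)) + (exp(-4*I*pi/5))] = 0/5 = 0
  <chi_4*chi_4, chi_2> = (1/5)[1*(1)*conj(1) + 1*(exp(-4*I*pi/5))*conj(exp(4*I*pi/5)) + 1*(exp(2*I*pi/5))*conj(exp(-2*I*pi/5)) + 1*(exp(-2*I*pi/5))*conj(exp(2*I*pi/5)) + 1*(exp(4*I*pi/5))*conj(exp(-4*I*pi/5))]
      = (1/5)[(1) + (exp(2*I*pi/5)) + (exp(4*I*pi/5)) + (exp(-4*I*pi/5)) + (exp(-2*I*pi/5))] = 0/5 = 0
  <chi_4*chi_4, chi_3> = (1/5)[1*(1)*conj(1) + 1*(exp(-4*I*pi/5))*conj(exp(-4*I*pi/5)) + 1*(exp(2*I*pi/5))*conj(exp(2*I*pi/5)) + 1*(exp(-2*I*pi/5))*conj(exp(-2*I*pi/5)) + 1*(exp(4*I*pi/5))*conj(exp(4*I*pi/5))]
      = (1/5)[(1) + (1) + (1) + (1) + (1)] = 5/5 = 1
  <chi_4*chi_4, chi_4> = (1/5)[1*(1)*conj(1) + 1*(exp(-4*I*pi/5))*conj(exp(-2*I*pi/5)) + 1*(exp(2*I*pi/5))*conj(exp(-4*I*pi/5)) + 1*(exp(-2*I*pi/5))*conj(exp(4*I*pi/5)) + 1*(exp(4*I*pi/5))*conj(exp(2*I*pi/5))]
      = (1/5)[(1) + (exp(-2*I*pi/5)) + (exp(-4*I*pi/5)) + (exp(4*I*pi/5)) + (exp(2*I*pi/5))] = 0/5 = 0
(Exp terms are combined using exp(i*s)*conj(exp(i*t)) = exp(i*(s-t)), and sums of them are collapsed using the identity that for every m > 1 the m distinct m-th roots of unity sum to 0, e.g. 1 + exp(2*I*pi/3) + exp(-2*I*pi/3) = 0.)
Hence the multiplicities are chi_3: 1. Dimension check: dim(chi_4)*dim(chi_4) = 1*1 = 1 and sum (mult * dim) = 1*1 = 1.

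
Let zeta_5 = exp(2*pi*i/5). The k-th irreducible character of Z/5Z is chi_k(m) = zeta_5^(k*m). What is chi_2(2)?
chi_2(2) = zeta_5^4 = exp(-2*I*pi/5)

Derivation: chi_2(2) = zeta_5^(2*2) = zeta_5^4. Since zeta_5^5 = 1, this equals zeta_5^4 = exp(2*pi*i*4/5) = exp(-2*I*pi/5).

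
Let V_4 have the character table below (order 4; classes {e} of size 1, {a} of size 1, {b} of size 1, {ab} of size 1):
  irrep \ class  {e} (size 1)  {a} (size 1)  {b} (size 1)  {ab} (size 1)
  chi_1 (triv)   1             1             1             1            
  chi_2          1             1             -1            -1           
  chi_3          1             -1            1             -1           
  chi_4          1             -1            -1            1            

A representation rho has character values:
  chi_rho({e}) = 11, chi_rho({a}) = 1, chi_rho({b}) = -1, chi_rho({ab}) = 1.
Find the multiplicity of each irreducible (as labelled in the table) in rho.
Multiplicities: chi_1: 3, chi_2: 3, chi_3: 2, chi_4: 3.

Working: Use <chi_rho, chi> = (1/|G|) sum_C |C| * chi_rho(C) * conj(chi(C)) with |G| = 4 for each irreducible chi in the table:
  <chi_rho, chi_1> = (1/4)[1*(11)*conj(1) + 1*(1)*conj(1) + 1*(-1)*conj(1) + 1*(1)*conj(1)]
      = (1/4)[(11) + (1) + (-1) + (1)] = 12/4 = 3
  <chi_rho, chi_2> = (1/4)[1*(11)*conj(1) + 1*(1)*conj(1) + 1*(-1)*conj(-1) + 1*(1)*conj(-1)]
      = (1/4)[(11) + (1) + (1) + (-1)] = 12/4 = 3
  <chi_rho, chi_3> = (1/4)[1*(11)*conj(1) + 1*(1)*conj(-1) + 1*(-1)*conj(1) + 1*(1)*conj(-1)]
      = (1/4)[(11) + (-1) + (-1) + (-1)] = 8/4 = 2
  <chi_rho, chi_4> = (1/4)[1*(11)*conj(1) + 1*(1)*conj(-1) + 1*(-1)*conj(-1) + 1*(1)*conj(1)]
      = (1/4)[(11) + (-1) + (1) + (1)] = 12/4 = 3
Dimension check: dim(rho) = sum (mult * dim) = 3*1 + 3*1 + 2*1 + 3*1 = 11 = chi_rho(e) = 11.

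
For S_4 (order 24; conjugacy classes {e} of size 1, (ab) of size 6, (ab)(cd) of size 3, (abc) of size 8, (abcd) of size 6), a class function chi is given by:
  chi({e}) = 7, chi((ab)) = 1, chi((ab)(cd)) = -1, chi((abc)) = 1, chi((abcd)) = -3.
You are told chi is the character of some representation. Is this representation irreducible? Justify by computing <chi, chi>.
Not irreducible (reducible): <chi, chi> = 5 > 1.

<chi, chi> = (1/|G|) sum_C |C| * |chi(C)|^2 = (1/24)[1*|7|^2 + 6*|1|^2 + 3*|-1|^2 + 8*|1|^2 + 6*|-3|^2]
  = (1/24)[(49) + (6) + (3) + (8) + (54)] = 120/24 = 5.
A character is irreducible iff <chi, chi> = 1, so this representation is reducible.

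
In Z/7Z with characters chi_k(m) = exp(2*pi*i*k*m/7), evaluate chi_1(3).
chi_1(3) = zeta_7^3 = exp(6*I*pi/7)

Solution. chi_1(3) = zeta_7^(1*3) = zeta_7^3. Since zeta_7^7 = 1, this equals zeta_7^3 = exp(2*pi*i*3/7) = exp(6*I*pi/7).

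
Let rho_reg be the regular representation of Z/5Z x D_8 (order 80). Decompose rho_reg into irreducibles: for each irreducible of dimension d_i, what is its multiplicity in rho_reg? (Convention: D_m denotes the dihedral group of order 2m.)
Each irreducible V_i of dimension d_i appears with multiplicity d_i, i.e. rho_reg = (direct sum over all irreducibles V_i) d_i V_i. The irreducible dimensions for Z/5Z x D_8 are 1, 1, 1, 1, 1, 1, 1, 1, 1, 1, 1, 1, 1, 1, 1, 1, 1, 1, 1, 1, 2, 2, 2, 2, 2, 2, 2, 2, 2, 2, 2, 2, 2, 2, 2: 20 irreducibles of dimension 1, each with multiplicity 1; 15 irreducibles of dimension 2, each with multiplicity 2. Total dimension 20*1*1 + 15*2*2 = 80 = |G|.

Reasoning: General theorem: in the regular representation of a finite group G, each irreducible appears with multiplicity equal to its dimension. Check: dim(rho_reg) = sum d_i^2 = 1 + 1 + 1 + 1 + 1 + 1 + 1 + 1 + 1 + 1 + 1 + 1 + 1 + 1 + 1 + 1 + 1 + 1 + 1 + 1 + 4 + 4 + 4 + 4 + 4 + 4 + 4 + 4 + 4 + 4 + 4 + 4 + 4 + 4 + 4 = 80 = |G|.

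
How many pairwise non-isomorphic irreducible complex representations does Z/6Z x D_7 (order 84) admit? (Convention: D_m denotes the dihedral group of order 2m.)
30

The number of irreducible complex representations of a finite group equals its number of conjugacy classes. For a direct product, #classes(G x H) = #classes(G) * #classes(H). Z/6Z has 6 classes (abelian), D_7 has 5 classes, so 6 * 5 = 30, so Z/6Z x D_7 (order 84) has exactly 30 irreducible complex representations.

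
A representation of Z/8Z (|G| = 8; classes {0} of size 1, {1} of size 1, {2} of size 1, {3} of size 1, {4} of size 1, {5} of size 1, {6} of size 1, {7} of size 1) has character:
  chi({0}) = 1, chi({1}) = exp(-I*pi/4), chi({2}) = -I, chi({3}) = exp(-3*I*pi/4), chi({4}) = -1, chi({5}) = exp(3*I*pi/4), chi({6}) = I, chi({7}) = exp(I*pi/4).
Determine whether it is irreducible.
Irreducible: <chi, chi> = 1.

Details: <chi, chi> = (1/|G|) sum_C |C| * |chi(C)|^2 = (1/8)[1*|1|^2 + 1*|exp(-I*pi/4)|^2 + 1*|-I|^2 + 1*|exp(-3*I*pi/4)|^2 + 1*|-1|^2 + 1*|exp(3*I*pi/4)|^2 + 1*|I|^2 + 1*|exp(I*pi/4)|^2]
  = (1/8)[(1) + (1) + (1) + (1) + (1) + (1) + (1) + (1)] = 8/8 = 1.
(Exp terms are combined using exp(i*s)*conj(exp(i*t)) = exp(i*(s-t)), and sums of them are collapsed using the identity that for every m > 1 the m distinct m-th roots of unity sum to 0, e.g. 1 + exp(2*I*pi/3) + exp(-2*I*pi/3) = 0.)
A character is irreducible iff <chi, chi> = 1, so this representation is irreducible.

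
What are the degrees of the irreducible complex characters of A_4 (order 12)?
Dimensions: 1, 1, 1, 3

There are 4 irreducibles (= number of conjugacy classes). Their dimensions d_i satisfy sum d_i^2 = |G| = 12: 1 + 1 + 1 + 9 = 12.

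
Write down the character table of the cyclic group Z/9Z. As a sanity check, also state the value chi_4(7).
Character table of Z/9Z (irreps indexed chi_0,...,chi_8 with chi_k(m) = zeta_9^(k*m), zeta_9 = exp(2*pi*i/9)):
  irrep \ class  {0} (size 1)  {1} (size 1)    {2} (size 1)    {3} (size 1)    {4} (size 1)    {5} (size 1)    {6} (size 1)    {7} (size 1)    {8} (size 1)  
  chi_0          1             1               1               1               1               1               1               1               1             
  chi_1          1             exp(2*I*pi/9)   exp(4*I*pi/9)   exp(2*I*pi/3)   exp(8*I*pi/9)   exp(-8*I*pi/9)  exp(-2*I*pi/3)  exp(-4*I*pi/9)  exp(-2*I*pi/9)
  chi_2          1             exp(4*I*pi/9)   exp(8*I*pi/9)   exp(-2*I*pi/3)  exp(-2*I*pi/9)  exp(2*I*pi/9)   exp(2*I*pi/3)   exp(-8*I*pi/9)  exp(-4*I*pi/9)
  chi_3          1             exp(2*I*pi/3)   exp(-2*I*pi/3)  1               exp(2*I*pi/3)   exp(-2*I*pi/3)  1               exp(2*I*pi/3)   exp(-2*I*pi/3)
  chi_4          1             exp(8*I*pi/9)   exp(-2*I*pi/9)  exp(2*I*pi/3)   exp(-4*I*pi/9)  exp(4*I*pi/9)   exp(-2*I*pi/3)  exp(2*I*pi/9)   exp(-8*I*pi/9)
  chi_5          1             exp(-8*I*pi/9)  exp(2*I*pi/9)   exp(-2*I*pi/3)  exp(4*I*pi/9)   exp(-4*I*pi/9)  exp(2*I*pi/3)   exp(-2*I*pi/9)  exp(8*I*pi/9) 
  chi_6          1             exp(-2*I*pi/3)  exp(2*I*pi/3)   1               exp(-2*I*pi/3)  exp(2*I*pi/3)   1               exp(-2*I*pi/3)  exp(2*I*pi/3) 
  chi_7          1             exp(-4*I*pi/9)  exp(-8*I*pi/9)  exp(2*I*pi/3)   exp(2*I*pi/9)   exp(-2*I*pi/9)  exp(-2*I*pi/3)  exp(8*I*pi/9)   exp(4*I*pi/9) 
  chi_8          1             exp(-2*I*pi/9)  exp(-4*I*pi/9)  exp(-2*I*pi/3)  exp(-8*I*pi/9)  exp(8*I*pi/9)   exp(2*I*pi/3)   exp(4*I*pi/9)   exp(2*I*pi/9) 

Spot check: chi_4(7) = zeta_9^(4*7) = zeta_9^28 = exp(2*I*pi/9).

Argument: Z/9Z is abelian, so all 9 irreducible complex representations are 1-dimensional. They are given by chi_k(m) = zeta_9^(k*m) for k = 0,...,8. Row orthogonality: sum_m chi_k(m) conj(chi_l(m)) = 9 * [k = l].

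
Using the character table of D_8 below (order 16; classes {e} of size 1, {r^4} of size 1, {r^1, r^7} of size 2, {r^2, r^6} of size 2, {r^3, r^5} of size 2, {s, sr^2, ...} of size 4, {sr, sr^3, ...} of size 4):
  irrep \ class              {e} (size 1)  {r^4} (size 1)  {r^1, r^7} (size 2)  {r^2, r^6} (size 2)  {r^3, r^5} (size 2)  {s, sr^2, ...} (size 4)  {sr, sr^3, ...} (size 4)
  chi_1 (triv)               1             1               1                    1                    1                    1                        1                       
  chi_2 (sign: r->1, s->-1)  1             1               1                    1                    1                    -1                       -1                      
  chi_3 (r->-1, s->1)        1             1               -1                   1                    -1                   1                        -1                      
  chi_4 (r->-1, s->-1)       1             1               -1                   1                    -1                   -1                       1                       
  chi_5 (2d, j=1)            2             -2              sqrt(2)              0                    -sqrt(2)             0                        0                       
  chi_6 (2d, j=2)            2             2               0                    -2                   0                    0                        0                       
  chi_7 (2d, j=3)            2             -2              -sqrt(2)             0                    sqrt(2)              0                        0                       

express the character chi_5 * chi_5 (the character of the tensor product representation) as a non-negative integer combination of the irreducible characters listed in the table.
chi_5 tensor chi_5 = chi_1 + chi_2 + chi_6 (all other irreducibles have multiplicity 0).

Derivation: The character of a tensor product is the pointwise product (chi_5 * chi_5)(C) = chi_5(C) * chi_5(C):
  {e}: (2)*(2), {r^4}: (-2)*(-2), {r^1, r^7}: (sqrt(2))*(sqrt(2)), {r^2, r^6}: (0)*(0), {r^3, r^5}: (-sqrt(2))*(-sqrt(2)), {s, sr^2, ...}: (0)*(0), {sr, sr^3, ...}: (0)*(0)
so (chi_5 * chi_5) takes values
  {e} -> 4, {r^4} -> 4, {r^1, r^7} -> 2, {r^2, r^6} -> 0, {r^3, r^5} -> 2, {s, sr^2, ...} -> 0, {sr, sr^3, ...} -> 0.
Now take the inner product of this character with each irreducible chi from the table, <chi_5*chi_5, chi> = (1/16) sum_C |C| (chi_5*chi_5)(C) conj(chi(C)):
  <chi_5*chi_5, chi_1> = (1/16)[1*(4)*conj(1) + 1*(4)*conj(1) + 2*(2)*conj(1) + 2*(0)*conj(1) + 2*(2)*conj(1) + 4*(0)*conj(1) + 4*(0)*conj(1)]
      = (1/16)[(4) + (4) + (4) + (0) + (4) + (0) + (0)] = 16/16 = 1
  <chi_5*chi_5, chi_2> = (1/16)[1*(4)*conj(1) + 1*(4)*conj(1) + 2*(2)*conj(1) + 2*(0)*conj(1) + 2*(2)*conj(1) + 4*(0)*conj(-1) + 4*(0)*conj(-1)]
      = (1/16)[(4) + (4) + (4) + (0) + (4) + (0) + (0)] = 16/16 = 1
  <chi_5*chi_5, chi_3> = (1/16)[1*(4)*conj(1) + 1*(4)*conj(1) + 2*(2)*conj(-1) + 2*(0)*conj(1) + 2*(2)*conj(-1) + 4*(0)*conj(1) + 4*(0)*conj(-1)]
      = (1/16)[(4) + (4) + (-4) + (0) + (-4) + (0) + (0)] = 0/16 = 0
  <chi_5*chi_5, chi_4> = (1/16)[1*(4)*conj(1) + 1*(4)*conj(1) + 2*(2)*conj(-1) + 2*(0)*conj(1) + 2*(2)*conj(-1) + 4*(0)*conj(-1) + 4*(0)*conj(1)]
      = (1/16)[(4) + (4) + (-4) + (0) + (-4) + (0) + (0)] = 0/16 = 0
  <chi_5*chi_5, chi_5> = (1/16)[1*(4)*conj(2) + 1*(4)*conj(-2) + 2*(2)*conj(sqrt(2)) + 2*(0)*conj(0) + 2*(2)*conj(-sqrt(2)) + 4*(0)*conj(0) + 4*(0)*conj(0)]
      = (1/16)[(8) + (-8) + (4*sqrt(2)) + (0) + (-4*sqrt(2)) + (0) + (0)] = 0/16 = 0
  <chi_5*chi_5, chi_6> = (1/16)[1*(4)*conj(2) + 1*(4)*conj(2) + 2*(2)*conj(0) + 2*(0)*conj(-2) + 2*(2)*conj(0) + 4*(0)*conj(0) + 4*(0)*conj(0)]
      = (1/16)[(8) + (8) + (0) + (0) + (0) + (0) + (0)] = 16/16 = 1
  <chi_5*chi_5, chi_7> = (1/16)[1*(4)*conj(2) + 1*(4)*conj(-2) + 2*(2)*conj(-sqrt(2)) + 2*(0)*conj(0) + 2*(2)*conj(sqrt(2)) + 4*(0)*conj(0) + 4*(0)*conj(0)]
      = (1/16)[(8) + (-8) + (-4*sqrt(2)) + (0) + (4*sqrt(2)) + (0) + (0)] = 0/16 = 0
Hence the multiplicities are chi_1: 1, chi_2: 1, chi_6: 1. Dimension check: dim(chi_5)*dim(chi_5) = 2*2 = 4 and sum (mult * dim) = 1*1 + 1*1 + 1*2 = 4.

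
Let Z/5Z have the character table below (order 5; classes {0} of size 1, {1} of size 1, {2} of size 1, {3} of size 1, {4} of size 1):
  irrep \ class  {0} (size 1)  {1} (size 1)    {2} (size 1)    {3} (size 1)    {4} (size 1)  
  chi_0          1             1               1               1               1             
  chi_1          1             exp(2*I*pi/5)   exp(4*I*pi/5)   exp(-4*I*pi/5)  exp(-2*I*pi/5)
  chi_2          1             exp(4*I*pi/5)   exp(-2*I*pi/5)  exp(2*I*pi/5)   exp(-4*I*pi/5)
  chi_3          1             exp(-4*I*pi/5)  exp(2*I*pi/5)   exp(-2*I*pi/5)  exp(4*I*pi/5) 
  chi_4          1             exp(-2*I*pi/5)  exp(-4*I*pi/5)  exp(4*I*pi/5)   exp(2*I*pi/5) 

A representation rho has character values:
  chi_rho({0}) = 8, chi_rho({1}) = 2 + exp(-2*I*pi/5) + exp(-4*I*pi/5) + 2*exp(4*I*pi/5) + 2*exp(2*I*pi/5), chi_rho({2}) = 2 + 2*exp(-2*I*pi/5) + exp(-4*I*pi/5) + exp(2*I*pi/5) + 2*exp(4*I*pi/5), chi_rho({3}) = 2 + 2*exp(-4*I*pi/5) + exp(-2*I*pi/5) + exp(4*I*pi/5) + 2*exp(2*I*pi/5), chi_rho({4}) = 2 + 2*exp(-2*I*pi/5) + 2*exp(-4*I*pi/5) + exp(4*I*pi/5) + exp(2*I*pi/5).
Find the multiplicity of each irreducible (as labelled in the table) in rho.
Multiplicities: chi_0: 2, chi_1: 2, chi_2: 2, chi_3: 1, chi_4: 1.

Details: Use <chi_rho, chi> = (1/|G|) sum_C |C| * chi_rho(C) * conj(chi(C)) with |G| = 5 for each irreducible chi in the table:
  <chi_rho, chi_0> = (1/5)[1*(8)*conj(1) + 1*(2 + exp(-2*I*pi/5) + exp(-4*I*pi/5) + 2*exp(4*I*pi/5) + 2*exp(2*I*pi/5))*conj(1) + 1*(2 + 2*exp(-2*I*pi/5) + exp(-4*I*pi/5) + exp(2*I*pi/5) + 2*exp(4*I*pi/5))*conj(1) + 1*(2 + 2*exp(-4*I*pi/5) + exp(-2*I*pi/5) + exp(4*I*pi/5) + 2*exp(2*I*pi/5))*conj(1) + 1*(2 + 2*exp(-2*I*pi/5) + 2*exp(-4*I*pi/5) + exp(4*I*pi/5) + exp(2*I*pi/5))*conj(1)]
      = (1/5)[(8) + (2 + exp(-2*I*pi/5) + exp(-4*I*pi/5) + 2*exp(4*I*pi/5) + 2*exp(2*I*pi/5)) + (2 + 2*exp(-2*I*pi/5) + exp(-4*I*pi/5) + exp(2*I*pi/5) + 2*exp(4*I*pi/5)) + (2 + 2*exp(-4*I*pi/5) + exp(-2*I*pi/5) + exp(4*I*pi/5) + 2*exp(2*I*pi/5)) + (2 + 2*exp(-2*I*pi/5) + 2*exp(-4*I*pi/5) + exp(4*I*pi/5) + exp(2*I*pi/5))] = 10/5 = 2
  <chi_rho, chi_1> = (1/5)[1*(8)*conj(1) + 1*(2 + exp(-2*I*pi/5) + exp(-4*I*pi/5) + 2*exp(4*I*pi/5) + 2*exp(2*I*pi/5))*conj(exp(2*I*pi/5)) + 1*(2 + 2*exp(-2*I*pi/5) + exp(-4*I*pi/5) + exp(2*I*pi/5) + 2*exp(4*I*pi/5))*conj(exp(4*I*pi/5)) + 1*(2 + 2*exp(-4*I*pi/5) + exp(-2*I*pi/5) + exp(4*I*pi/5) + 2*exp(2*I*pi/5))*conj(exp(-4*I*pi/5)) + 1*(2 + 2*exp(-2*I*pi/5) + 2*exp(-4*I*pi/5) + exp(4*I*pi/5) + exp(2*I*pi/5))*conj(exp(-2*I*pi/5))]
      = (1/5)[(8) + (2 + 2*exp(-2*I*pi/5) + exp(-4*I*pi/5) + exp(4*I*pi/5) + 2*exp(2*I*pi/5)) + (2 + 2*exp(-4*I*pi/5) + exp(-2*I*pi/5) + exp(2*I*pi/5) + 2*exp(4*I*pi/5)) + (2 + 2*exp(-4*I*pi/5) + exp(-2*I*pi/5) + exp(2*I*pi/5) + 2*exp(4*I*pi/5)) + (2 + 2*exp(-2*I*pi/5) + exp(-4*I*pi/5) + exp(4*I*pi/5) + 2*exp(2*I*pi/5))] = 10/5 = 2
  <chi_rho, chi_2> = (1/5)[1*(8)*conj(1) + 1*(2 + exp(-2*I*pi/5) + exp(-4*I*pi/5) + 2*exp(4*I*pi/5) + 2*exp(2*I*pi/5))*conj(exp(4*I*pi/5)) + 1*(2 + 2*exp(-2*I*pi/5) + exp(-4*I*pi/5) + exp(2*I*pi/5) + 2*exp(4*I*pi/5))*conj(exp(-2*I*pi/5)) + 1*(2 + 2*exp(-4*I*pi/5) + exp(-2*I*pi/5) + exp(4*I*pi/5) + 2*exp(2*I*pi/5))*conj(exp(2*I*pi/5)) + 1*(2 + 2*exp(-2*I*pi/5) + 2*exp(-4*I*pi/5) + exp(4*I*pi/5) + exp(2*I*pi/5))*conj(exp(-4*I*pi/5))]
      = (1/5)[(8) + (2 + 2*exp(-2*I*pi/5) + 2*exp(-4*I*pi/5) + exp(4*I*pi/5) + exp(2*I*pi/5)) + (2 + 2*exp(-4*I*pi/5) + exp(-2*I*pi/5) + exp(4*I*pi/5) + 2*exp(2*I*pi/5)) + (2 + 2*exp(-2*I*pi/5) + exp(-4*I*pi/5) + exp(2*I*pi/5) + 2*exp(4*I*pi/5)) + (2 + exp(-2*I*pi/5) + exp(-4*I*pi/5) + 2*exp(4*I*pi/5) + 2*exp(2*I*pi/5))] = 10/5 = 2
  <chi_rho, chi_3> = (1/5)[1*(8)*conj(1) + 1*(2 + exp(-2*I*pi/5) + exp(-4*I*pi/5) + 2*exp(4*I*pi/5) + 2*exp(2*I*pi/5))*conj(exp(-4*I*pi/5)) + 1*(2 + 2*exp(-2*I*pi/5) + exp(-4*I*pi/5) + exp(2*I*pi/5) + 2*exp(4*I*pi/5))*conj(exp(2*I*pi/5)) + 1*(2 + 2*exp(-4*I*pi/5) + exp(-2*I*pi/5) + exp(4*I*pi/5) + 2*exp(2*I*pi/5))*conj(exp(-2*I*pi/5)) + 1*(2 + 2*exp(-2*I*pi/5) + 2*exp(-4*I*pi/5) + exp(4*I*pi/5) + exp(2*I*pi/5))*conj(exp(4*I*pi/5))]
      = (1/5)[(8) + (1 + 2*exp(-2*I*pi/5) + 2*exp(-4*I*pi/5) + exp(2*I*pi/5) + 2*exp(4*I*pi/5)) + (1 + 2*exp(-2*I*pi/5) + 2*exp(-4*I*pi/5) + exp(4*I*pi/5) + 2*exp(2*I*pi/5)) + (1 + 2*exp(-2*I*pi/5) + exp(-4*I*pi/5) + 2*exp(4*I*pi/5) + 2*exp(2*I*pi/5)) + (1 + 2*exp(-4*I*pi/5) + exp(-2*I*pi/5) + 2*exp(4*I*pi/5) + 2*exp(2*I*pi/5))] = 5/5 = 1
  <chi_rho, chi_4> = (1/5)[1*(8)*conj(1) + 1*(2 + exp(-2*I*pi/5) + exp(-4*I*pi/5) + 2*exp(4*I*pi/5) + 2*exp(2*I*pi/5))*conj(exp(-2*I*pi/5)) + 1*(2 + 2*exp(-2*I*pi/5) + exp(-4*I*pi/5) + exp(2*I*pi/5) + 2*exp(4*I*pi/5))*conj(exp(-4*I*pi/5)) + 1*(2 + 2*exp(-4*I*pi/5) + exp(-2*I*pi/5) + exp(4*I*pi/5) + 2*exp(2*I*pi/5))*conj(exp(4*I*pi/5)) + 1*(2 + 2*exp(-2*I*pi/5) + 2*exp(-4*I*pi/5) + exp(4*I*pi/5) + exp(2*I*pi/5))*conj(exp(2*I*pi/5))]
      = (1/5)[(8) + (1 + 2*exp(-4*I*pi/5) + exp(-2*I*pi/5) + 2*exp(4*I*pi/5) + 2*exp(2*I*pi/5)) + (1 + 2*exp(-2*I*pi/5) + exp(-4*I*pi/5) + 2*exp(4*I*pi/5) + 2*exp(2*I*pi/5)) + (1 + 2*exp(-2*I*pi/5) + 2*exp(-4*I*pi/5) + exp(4*I*pi/5) + 2*exp(2*I*pi/5)) + (1 + 2*exp(-2*I*pi/5) + 2*exp(-4*I*pi/5) + exp(2*I*pi/5) + 2*exp(4*I*pi/5))] = 5/5 = 1
(Exp terms are combined using exp(i*s)*conj(exp(i*t)) = exp(i*(s-t)), and sums of them are collapsed using the identity that for every m > 1 the m distinct m-th roots of unity sum to 0, e.g. 1 + exp(2*I*pi/3) + exp(-2*I*pi/3) = 0.)
Dimension check: dim(rho) = sum (mult * dim) = 2*1 + 2*1 + 2*1 + 1*1 + 1*1 = 8 = chi_rho(e) = 8.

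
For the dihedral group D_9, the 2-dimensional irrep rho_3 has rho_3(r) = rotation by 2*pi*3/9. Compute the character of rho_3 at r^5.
chi_{rho_3}(r^5) = 2*cos(2*pi*3*5/9) = -1

Reasoning: rho_3(r^5) is rotation by angle 2*pi*3*5/9, whose trace is 2*cos(2*pi*3*5/9) = -1.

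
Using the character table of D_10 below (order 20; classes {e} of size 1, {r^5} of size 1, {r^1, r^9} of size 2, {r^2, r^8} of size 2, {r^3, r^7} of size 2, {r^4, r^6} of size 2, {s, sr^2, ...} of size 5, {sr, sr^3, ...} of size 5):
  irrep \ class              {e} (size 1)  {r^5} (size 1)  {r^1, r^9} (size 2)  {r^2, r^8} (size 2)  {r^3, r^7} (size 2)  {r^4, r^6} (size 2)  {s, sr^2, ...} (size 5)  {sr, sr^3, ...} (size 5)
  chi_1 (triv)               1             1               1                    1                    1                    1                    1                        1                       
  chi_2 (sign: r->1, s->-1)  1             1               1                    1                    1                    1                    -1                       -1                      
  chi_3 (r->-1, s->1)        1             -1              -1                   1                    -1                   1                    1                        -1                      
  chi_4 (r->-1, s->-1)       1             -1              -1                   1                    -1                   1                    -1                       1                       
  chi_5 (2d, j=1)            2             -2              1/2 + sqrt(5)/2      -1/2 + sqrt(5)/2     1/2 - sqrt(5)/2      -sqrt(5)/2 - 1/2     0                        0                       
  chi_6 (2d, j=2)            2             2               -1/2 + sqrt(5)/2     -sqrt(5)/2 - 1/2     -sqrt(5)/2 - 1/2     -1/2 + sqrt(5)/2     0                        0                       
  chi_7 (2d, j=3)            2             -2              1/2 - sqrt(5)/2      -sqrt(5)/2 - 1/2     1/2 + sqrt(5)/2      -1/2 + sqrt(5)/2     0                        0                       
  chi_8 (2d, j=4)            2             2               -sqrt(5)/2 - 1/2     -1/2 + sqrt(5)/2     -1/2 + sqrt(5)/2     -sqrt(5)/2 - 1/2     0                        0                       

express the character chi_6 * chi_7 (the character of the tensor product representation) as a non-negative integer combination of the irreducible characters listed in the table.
chi_6 tensor chi_7 = chi_3 + chi_4 + chi_5 (all other irreducibles have multiplicity 0).

Reasoning: The character of a tensor product is the pointwise product (chi_6 * chi_7)(C) = chi_6(C) * chi_7(C):
  {e}: (2)*(2), {r^5}: (2)*(-2), {r^1, r^9}: (-1/2 + sqrt(5)/2)*(1/2 - sqrt(5)/2), {r^2, r^8}: (-sqrt(5)/2 - 1/2)*(-sqrt(5)/2 - 1/2), {r^3, r^7}: (-sqrt(5)/2 - 1/2)*(1/2 + sqrt(5)/2), {r^4, r^6}: (-1/2 + sqrt(5)/2)*(-1/2 + sqrt(5)/2), {s, sr^2, ...}: (0)*(0), {sr, sr^3, ...}: (0)*(0)
so (chi_6 * chi_7) takes values
  {e} -> 4, {r^5} -> -4, {r^1, r^9} -> -3/2 + sqrt(5)/2, {r^2, r^8} -> sqrt(5)/2 + 3/2, {r^3, r^7} -> -3/2 - sqrt(5)/2, {r^4, r^6} -> 3/2 - sqrt(5)/2, {s, sr^2, ...} -> 0, {sr, sr^3, ...} -> 0.
Now take the inner product of this character with each irreducible chi from the table, <chi_6*chi_7, chi> = (1/20) sum_C |C| (chi_6*chi_7)(C) conj(chi(C)):
  <chi_6*chi_7, chi_1> = (1/20)[1*(4)*conj(1) + 1*(-4)*conj(1) + 2*(-3/2 + sqrt(5)/2)*conj(1) + 2*(sqrt(5)/2 + 3/2)*conj(1) + 2*(-3/2 - sqrt(5)/2)*conj(1) + 2*(3/2 - sqrt(5)/2)*conj(1) + 5*(0)*conj(1) + 5*(0)*conj(1)]
      = (1/20)[(4) + (-4) + (-3 + sqrt(5)) + (sqrt(5) + 3) + (-3 - sqrt(5)) + (3 - sqrt(5)) + (0) + (0)] = 0/20 = 0
  <chi_6*chi_7, chi_2> = (1/20)[1*(4)*conj(1) + 1*(-4)*conj(1) + 2*(-3/2 + sqrt(5)/2)*conj(1) + 2*(sqrt(5)/2 + 3/2)*conj(1) + 2*(-3/2 - sqrt(5)/2)*conj(1) + 2*(3/2 - sqrt(5)/2)*conj(1) + 5*(0)*conj(-1) + 5*(0)*conj(-1)]
      = (1/20)[(4) + (-4) + (-3 + sqrt(5)) + (sqrt(5) + 3) + (-3 - sqrt(5)) + (3 - sqrt(5)) + (0) + (0)] = 0/20 = 0
  <chi_6*chi_7, chi_3> = (1/20)[1*(4)*conj(1) + 1*(-4)*conj(-1) + 2*(-3/2 + sqrt(5)/2)*conj(-1) + 2*(sqrt(5)/2 + 3/2)*conj(1) + 2*(-3/2 - sqrt(5)/2)*conj(-1) + 2*(3/2 - sqrt(5)/2)*conj(1) + 5*(0)*conj(1) + 5*(0)*conj(-1)]
      = (1/20)[(4) + (4) + (3 - sqrt(5)) + (sqrt(5) + 3) + (sqrt(5) + 3) + (3 - sqrt(5)) + (0) + (0)] = 20/20 = 1
  <chi_6*chi_7, chi_4> = (1/20)[1*(4)*conj(1) + 1*(-4)*conj(-1) + 2*(-3/2 + sqrt(5)/2)*conj(-1) + 2*(sqrt(5)/2 + 3/2)*conj(1) + 2*(-3/2 - sqrt(5)/2)*conj(-1) + 2*(3/2 - sqrt(5)/2)*conj(1) + 5*(0)*conj(-1) + 5*(0)*conj(1)]
      = (1/20)[(4) + (4) + (3 - sqrt(5)) + (sqrt(5) + 3) + (sqrt(5) + 3) + (3 - sqrt(5)) + (0) + (0)] = 20/20 = 1
  <chi_6*chi_7, chi_5> = (1/20)[1*(4)*conj(2) + 1*(-4)*conj(-2) + 2*(-3/2 + sqrt(5)/2)*conj(1/2 + sqrt(5)/2) + 2*(sqrt(5)/2 + 3/2)*conj(-1/2 + sqrt(5)/2) + 2*(-3/2 - sqrt(5)/2)*conj(1/2 - sqrt(5)/2) + 2*(3/2 - sqrt(5)/2)*conj(-sqrt(5)/2 - 1/2) + 5*(0)*conj(0) + 5*(0)*conj(0)]
      = (1/20)[(8) + (8) + (1 - sqrt(5)) + (1 + sqrt(5)) + (1 + sqrt(5)) + (1 - sqrt(5)) + (0) + (0)] = 20/20 = 1
  <chi_6*chi_7, chi_6> = (1/20)[1*(4)*conj(2) + 1*(-4)*conj(2) + 2*(-3/2 + sqrt(5)/2)*conj(-1/2 + sqrt(5)/2) + 2*(sqrt(5)/2 + 3/2)*conj(-sqrt(5)/2 - 1/2) + 2*(-3/2 - sqrt(5)/2)*conj(-sqrt(5)/2 - 1/2) + 2*(3/2 - sqrt(5)/2)*conj(-1/2 + sqrt(5)/2) + 5*(0)*conj(0) + 5*(0)*conj(0)]
      = (1/20)[(8) + (-8) + (4 - 2*sqrt(5)) + (-2*sqrt(5) - 4) + (4 + 2*sqrt(5)) + (-4 + 2*sqrt(5)) + (0) + (0)] = 0/20 = 0
  <chi_6*chi_7, chi_7> = (1/20)[1*(4)*conj(2) + 1*(-4)*conj(-2) + 2*(-3/2 + sqrt(5)/2)*conj(1/2 - sqrt(5)/2) + 2*(sqrt(5)/2 + 3/2)*conj(-sqrt(5)/2 - 1/2) + 2*(-3/2 - sqrt(5)/2)*conj(1/2 + sqrt(5)/2) + 2*(3/2 - sqrt(5)/2)*conj(-1/2 + sqrt(5)/2) + 5*(0)*conj(0) + 5*(0)*conj(0)]
      = (1/20)[(8) + (8) + (-4 + 2*sqrt(5)) + (-2*sqrt(5) - 4) + (-2*sqrt(5) - 4) + (-4 + 2*sqrt(5)) + (0) + (0)] = 0/20 = 0
  <chi_6*chi_7, chi_8> = (1/20)[1*(4)*conj(2) + 1*(-4)*conj(2) + 2*(-3/2 + sqrt(5)/2)*conj(-sqrt(5)/2 - 1/2) + 2*(sqrt(5)/2 + 3/2)*conj(-1/2 + sqrt(5)/2) + 2*(-3/2 - sqrt(5)/2)*conj(-1/2 + sqrt(5)/2) + 2*(3/2 - sqrt(5)/2)*conj(-sqrt(5)/2 - 1/2) + 5*(0)*conj(0) + 5*(0)*conj(0)]
      = (1/20)[(8) + (-8) + (-1 + sqrt(5)) + (1 + sqrt(5)) + (-sqrt(5) - 1) + (1 - sqrt(5)) + (0) + (0)] = 0/20 = 0
Hence the multiplicities are chi_3: 1, chi_4: 1, chi_5: 1. Dimension check: dim(chi_6)*dim(chi_7) = 2*2 = 4 and sum (mult * dim) = 1*1 + 1*1 + 1*2 = 4.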